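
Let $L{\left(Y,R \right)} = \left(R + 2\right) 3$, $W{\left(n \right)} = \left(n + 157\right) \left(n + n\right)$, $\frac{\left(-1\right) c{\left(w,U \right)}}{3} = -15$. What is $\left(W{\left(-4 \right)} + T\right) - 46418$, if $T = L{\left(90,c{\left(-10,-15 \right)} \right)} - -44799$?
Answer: $-2702$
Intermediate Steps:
$c{\left(w,U \right)} = 45$ ($c{\left(w,U \right)} = \left(-3\right) \left(-15\right) = 45$)
$W{\left(n \right)} = 2 n \left(157 + n\right)$ ($W{\left(n \right)} = \left(157 + n\right) 2 n = 2 n \left(157 + n\right)$)
$L{\left(Y,R \right)} = 6 + 3 R$ ($L{\left(Y,R \right)} = \left(2 + R\right) 3 = 6 + 3 R$)
$T = 44940$ ($T = \left(6 + 3 \cdot 45\right) - -44799 = \left(6 + 135\right) + 44799 = 141 + 44799 = 44940$)
$\left(W{\left(-4 \right)} + T\right) - 46418 = \left(2 \left(-4\right) \left(157 - 4\right) + 44940\right) - 46418 = \left(2 \left(-4\right) 153 + 44940\right) - 46418 = \left(-1224 + 44940\right) - 46418 = 43716 - 46418 = -2702$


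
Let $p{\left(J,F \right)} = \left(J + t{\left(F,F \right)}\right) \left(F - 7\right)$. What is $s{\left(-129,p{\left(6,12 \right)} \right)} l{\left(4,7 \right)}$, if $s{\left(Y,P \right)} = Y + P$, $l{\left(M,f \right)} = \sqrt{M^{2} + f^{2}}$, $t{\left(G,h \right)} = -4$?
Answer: $- 119 \sqrt{65} \approx -959.41$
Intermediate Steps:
$p{\left(J,F \right)} = \left(-7 + F\right) \left(-4 + J\right)$ ($p{\left(J,F \right)} = \left(J - 4\right) \left(F - 7\right) = \left(-4 + J\right) \left(-7 + F\right) = \left(-7 + F\right) \left(-4 + J\right)$)
$s{\left(Y,P \right)} = P + Y$
$s{\left(-129,p{\left(6,12 \right)} \right)} l{\left(4,7 \right)} = \left(\left(28 - 42 - 48 + 12 \cdot 6\right) - 129\right) \sqrt{4^{2} + 7^{2}} = \left(\left(28 - 42 - 48 + 72\right) - 129\right) \sqrt{16 + 49} = \left(10 - 129\right) \sqrt{65} = - 119 \sqrt{65}$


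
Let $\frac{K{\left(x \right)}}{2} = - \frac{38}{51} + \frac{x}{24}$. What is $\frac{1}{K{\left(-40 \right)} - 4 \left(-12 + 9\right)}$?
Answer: $\frac{17}{122} \approx 0.13934$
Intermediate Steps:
$K{\left(x \right)} = - \frac{76}{51} + \frac{x}{12}$ ($K{\left(x \right)} = 2 \left(- \frac{38}{51} + \frac{x}{24}\right) = - \frac{76}{51} + \frac{x}{12}$)
$\frac{1}{K{\left(-40 \right)} - 4 \left(-12 + 9\right)} = \frac{1}{\left(- \frac{76}{51} + \frac{1}{12} \left(-40\right)\right) - 4 \left(-12 + 9\right)} = \frac{1}{\left(- \frac{76}{51} - \frac{10}{3}\right) - -12} = \frac{1}{- \frac{82}{17} + 12} = \frac{1}{\frac{122}{17}} = \frac{17}{122}$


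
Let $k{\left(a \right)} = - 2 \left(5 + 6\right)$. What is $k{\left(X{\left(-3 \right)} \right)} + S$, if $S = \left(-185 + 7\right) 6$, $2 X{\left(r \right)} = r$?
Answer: $-1090$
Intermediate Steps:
$X{\left(r \right)} = \frac{r}{2}$
$k{\left(a \right)} = -22$ ($k{\left(a \right)} = \left(-2\right) 11 = -22$)
$S = -1068$ ($S = \left(-178\right) 6 = -1068$)
$k{\left(X{\left(-3 \right)} \right)} + S = -22 - 1068 = -1090$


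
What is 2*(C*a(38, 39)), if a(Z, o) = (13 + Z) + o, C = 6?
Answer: 1080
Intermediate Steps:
a(Z, o) = 13 + Z + o
2*(C*a(38, 39)) = 2*(6*(13 + 38 + 39)) = 2*(6*90) = 2*540 = 1080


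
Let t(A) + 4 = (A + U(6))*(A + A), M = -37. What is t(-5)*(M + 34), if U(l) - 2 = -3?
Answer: -168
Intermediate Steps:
U(l) = -1 (U(l) = 2 - 3 = -1)
t(A) = -4 + 2*A*(-1 + A) (t(A) = -4 + (A - 1)*(A + A) = -4 + (-1 + A)*(2*A) = -4 + 2*A*(-1 + A))
t(-5)*(M + 34) = (-4 - 2*(-5) + 2*(-5)²)*(-37 + 34) = (-4 + 10 + 2*25)*(-3) = (-4 + 10 + 50)*(-3) = 56*(-3) = -168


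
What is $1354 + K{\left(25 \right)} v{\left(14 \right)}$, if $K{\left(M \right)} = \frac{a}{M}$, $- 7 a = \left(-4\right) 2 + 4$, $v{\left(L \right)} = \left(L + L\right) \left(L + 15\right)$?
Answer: $\frac{34314}{25} \approx 1372.6$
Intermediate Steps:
$v{\left(L \right)} = 2 L \left(15 + L\right)$
$a = \frac{4}{7}$ ($a = - \frac{\left(-4\right) 2 + 4}{7} = - \frac{-8 + 4}{7} = \left(- \frac{1}{7}\right) \left(-4\right) = \frac{4}{7} \approx 0.57143$)
$K{\left(M \right)} = \frac{4}{7 M}$
$1354 + K{\left(25 \right)} v{\left(14 \right)} = 1354 + \frac{4}{7 \cdot 25} \cdot 2 \cdot 14 \left(15 + 14\right) = 1354 + \frac{4}{7} \cdot \frac{1}{25} \cdot 2 \cdot 14 \cdot 29 = 1354 + \frac{4}{175} \cdot 812 = 1354 + \frac{464}{25} = \frac{34314}{25}$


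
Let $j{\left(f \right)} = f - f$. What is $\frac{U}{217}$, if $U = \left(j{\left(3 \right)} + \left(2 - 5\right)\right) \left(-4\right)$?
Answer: $\frac{12}{217} \approx 0.0553$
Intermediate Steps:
$j{\left(f \right)} = 0$
$U = 12$ ($U = \left(0 + \left(2 - 5\right)\right) \left(-4\right) = \left(0 - 3\right) \left(-4\right) = \left(-3\right) \left(-4\right) = 12$)
$\frac{U}{217} = \frac{12}{217}$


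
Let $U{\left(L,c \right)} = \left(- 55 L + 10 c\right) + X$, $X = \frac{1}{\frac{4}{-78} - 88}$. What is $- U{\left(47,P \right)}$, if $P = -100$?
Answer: $\frac{12310929}{3434} \approx 3585.0$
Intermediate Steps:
$X = - \frac{39}{3434}$ ($X = \frac{1}{4 \left(- \frac{1}{78}\right) - 88} = \frac{1}{- \frac{2}{39} - 88} = \frac{1}{- \frac{3434}{39}} = - \frac{39}{3434} \approx -0.011357$)
$U{\left(L,c \right)} = - \frac{39}{3434} - 55 L + 10 c$ ($U{\left(L,c \right)} = \left(- 55 L + 10 c\right) - \frac{39}{3434} = - \frac{39}{3434} - 55 L + 10 c$)
$- U{\left(47,P \right)} = - (- \frac{39}{3434} - 2585 + 10 \left(-100\right)) = - (- \frac{39}{3434} - 2585 - 1000) = \left(-1\right) \left(- \frac{12310929}{3434}\right) = \frac{12310929}{3434}$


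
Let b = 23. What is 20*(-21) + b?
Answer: -397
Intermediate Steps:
20*(-21) + b = 20*(-21) + 23 = -420 + 23 = -397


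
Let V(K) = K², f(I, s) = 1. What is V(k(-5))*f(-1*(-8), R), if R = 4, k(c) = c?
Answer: 25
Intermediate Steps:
V(k(-5))*f(-1*(-8), R) = (-5)²*1 = 25*1 = 25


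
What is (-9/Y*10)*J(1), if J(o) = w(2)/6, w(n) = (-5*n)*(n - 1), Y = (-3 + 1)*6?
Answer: -25/2 ≈ -12.500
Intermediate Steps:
Y = -12 (Y = -2*6 = -12)
w(n) = -5*n*(-1 + n) (w(n) = (-5*n)*(-1 + n) = -5*n*(-1 + n))
J(o) = -5/3 (J(o) = (5*2*(1 - 1*2))/6 = (5*2*(1 - 2))*(1/6) = (5*2*(-1))*(1/6) = -10*1/6 = -5/3)
(-9/Y*10)*J(1) = (-9/(-12)*10)*(-5/3) = (-9*(-1/12)*10)*(-5/3) = ((3/4)*10)*(-5/3) = (15/2)*(-5/3) = -25/2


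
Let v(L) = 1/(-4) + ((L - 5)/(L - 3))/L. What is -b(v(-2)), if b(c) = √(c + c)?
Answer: -I*√190/10 ≈ -1.3784*I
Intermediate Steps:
v(L) = -¼ + (-5 + L)/(L*(-3 + L)) (v(L) = 1*(-¼) + ((-5 + L)/(-3 + L))/L = -¼ + ((-5 + L)/(-3 + L))/L = -¼ + (-5 + L)/(L*(-3 + L)))
b(c) = √2*√c (b(c) = √(2*c) = √2*√c)
-b(v(-2)) = -√2*√((¼)*(-20 - 1*(-2)² + 7*(-2))/(-2*(-3 - 2))) = -√2*√((¼)*(-½)*(-20 - 1*4 - 14)/(-5)) = -√2*√((¼)*(-½)*(-⅕)*(-20 - 4 - 14)) = -√2*√((¼)*(-½)*(-⅕)*(-38)) = -√2*√(-19/20) = -√2*I*√95/10 = -I*√190/10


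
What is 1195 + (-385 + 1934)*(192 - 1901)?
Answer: -2646046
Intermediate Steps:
1195 + (-385 + 1934)*(192 - 1901) = 1195 + 1549*(-1709) = 1195 - 2647241 = -2646046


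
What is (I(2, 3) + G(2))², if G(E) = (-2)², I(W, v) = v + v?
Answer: 100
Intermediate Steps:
I(W, v) = 2*v
G(E) = 4
(I(2, 3) + G(2))² = (2*3 + 4)² = (6 + 4)² = 10² = 100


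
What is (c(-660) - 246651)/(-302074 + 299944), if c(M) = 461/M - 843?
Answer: 163346501/1405800 ≈ 116.19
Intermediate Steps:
c(M) = -843 + 461/M
(c(-660) - 246651)/(-302074 + 299944) = ((-843 + 461/(-660)) - 246651)/(-302074 + 299944) = ((-843 + 461*(-1/660)) - 246651)/(-2130) = ((-843 - 461/660) - 246651)*(-1/2130) = (-556841/660 - 246651)*(-1/2130) = -163346501/660*(-1/2130) = 163346501/1405800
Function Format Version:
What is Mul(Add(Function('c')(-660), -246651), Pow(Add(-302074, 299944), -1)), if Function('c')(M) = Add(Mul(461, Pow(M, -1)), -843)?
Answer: Rational(163346501, 1405800) ≈ 116.19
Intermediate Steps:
Function('c')(M) = Add(-843, Mul(461, Pow(M, -1)))
Mul(Add(Function('c')(-660), -246651), Pow(Add(-302074, 299944), -1)) = Mul(Add(Add(-843, Mul(461, Pow(-660, -1))), -246651), Pow(Add(-302074, 299944), -1)) = Mul(Add(Add(-843, Mul(461, Rational(-1, 660))), -246651), Pow(-2130, -1)) = Mul(Add(Add(-843, Rational(-461, 660)), -246651), Rational(-1, 2130)) = Mul(Add(Rational(-556841, 660), -246651), Rational(-1, 2130)) = Mul(Rational(-163346501, 660), Rational(-1, 2130)) = Rational(163346501, 1405800)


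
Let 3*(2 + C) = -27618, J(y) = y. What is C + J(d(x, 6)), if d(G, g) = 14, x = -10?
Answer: -9194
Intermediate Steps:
C = -9208 (C = -2 + (1/3)*(-27618) = -2 - 9206 = -9208)
C + J(d(x, 6)) = -9208 + 14 = -9194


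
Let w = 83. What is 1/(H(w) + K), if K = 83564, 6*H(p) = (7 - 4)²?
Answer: 2/167131 ≈ 1.1967e-5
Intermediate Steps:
H(p) = 3/2 (H(p) = (7 - 4)²/6 = (⅙)*3² = (⅙)*9 = 3/2)
1/(H(w) + K) = 1/(3/2 + 83564) = 1/(167131/2) = 2/167131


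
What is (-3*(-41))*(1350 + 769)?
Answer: 260637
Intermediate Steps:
(-3*(-41))*(1350 + 769) = 123*2119 = 260637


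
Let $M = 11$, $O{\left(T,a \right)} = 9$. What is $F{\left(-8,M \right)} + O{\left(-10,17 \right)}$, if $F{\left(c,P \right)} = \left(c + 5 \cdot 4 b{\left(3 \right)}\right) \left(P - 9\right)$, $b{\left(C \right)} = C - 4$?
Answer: $-47$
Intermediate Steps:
$b{\left(C \right)} = -4 + C$
$F{\left(c,P \right)} = \left(-20 + c\right) \left(-9 + P\right)$ ($F{\left(c,P \right)} = \left(c + 5 \cdot 4 \left(-4 + 3\right)\right) \left(P - 9\right) = \left(c + 20 \left(-1\right)\right) \left(-9 + P\right) = \left(c - 20\right) \left(-9 + P\right) = \left(-20 + c\right) \left(-9 + P\right)$)
$F{\left(-8,M \right)} + O{\left(-10,17 \right)} = \left(180 - 220 - -72 + 11 \left(-8\right)\right) + 9 = \left(180 - 220 + 72 - 88\right) + 9 = -56 + 9 = -47$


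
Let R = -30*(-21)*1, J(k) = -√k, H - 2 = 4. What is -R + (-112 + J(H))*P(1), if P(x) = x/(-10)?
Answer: -3094/5 + √6/10 ≈ -618.55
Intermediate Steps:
P(x) = -x/10 (P(x) = x*(-⅒) = -x/10)
H = 6 (H = 2 + 4 = 6)
R = 630 (R = 630*1 = 630)
-R + (-112 + J(H))*P(1) = -1*630 + (-112 - √6)*(-⅒*1) = -630 + (-112 - √6)*(-⅒) = -630 + (56/5 + √6/10) = -3094/5 + √6/10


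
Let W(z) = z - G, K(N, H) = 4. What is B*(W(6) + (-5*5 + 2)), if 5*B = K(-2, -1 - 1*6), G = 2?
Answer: -76/5 ≈ -15.200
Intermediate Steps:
W(z) = -2 + z (W(z) = z - 1*2 = z - 2 = -2 + z)
B = 4/5 (B = (1/5)*4 = 4/5 ≈ 0.80000)
B*(W(6) + (-5*5 + 2)) = 4*((-2 + 6) + (-5*5 + 2))/5 = 4*(4 + (-25 + 2))/5 = 4*(4 - 23)/5 = (4/5)*(-19) = -76/5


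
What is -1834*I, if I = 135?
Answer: -247590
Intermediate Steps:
-1834*I = -1834*135 = -247590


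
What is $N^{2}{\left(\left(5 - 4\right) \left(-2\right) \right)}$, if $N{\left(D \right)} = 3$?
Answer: $9$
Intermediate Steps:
$N^{2}{\left(\left(5 - 4\right) \left(-2\right) \right)} = 3^{2} = 9$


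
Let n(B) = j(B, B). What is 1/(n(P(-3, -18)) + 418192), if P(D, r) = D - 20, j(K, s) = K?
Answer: 1/418169 ≈ 2.3914e-6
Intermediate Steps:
P(D, r) = -20 + D
n(B) = B
1/(n(P(-3, -18)) + 418192) = 1/((-20 - 3) + 418192) = 1/(-23 + 418192) = 1/418169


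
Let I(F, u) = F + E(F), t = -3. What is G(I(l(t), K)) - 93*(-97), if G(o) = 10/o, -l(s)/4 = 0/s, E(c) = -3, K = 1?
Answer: 27053/3 ≈ 9017.7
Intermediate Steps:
l(s) = 0 (l(s) = -0/s = -4*0 = 0)
I(F, u) = -3 + F (I(F, u) = F - 3 = -3 + F)
G(I(l(t), K)) - 93*(-97) = 10/(-3 + 0) - 93*(-97) = 10/(-3) + 9021 = 10*(-1/3) + 9021 = -10/3 + 9021 = 27053/3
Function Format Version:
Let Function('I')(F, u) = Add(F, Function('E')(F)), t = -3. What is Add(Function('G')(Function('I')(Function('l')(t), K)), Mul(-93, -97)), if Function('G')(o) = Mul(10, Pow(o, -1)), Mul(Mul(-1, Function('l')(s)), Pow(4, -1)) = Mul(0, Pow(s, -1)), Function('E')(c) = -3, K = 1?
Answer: Rational(27053, 3) ≈ 9017.7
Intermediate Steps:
Function('l')(s) = 0 (Function('l')(s) = Mul(-4, Mul(0, Pow(s, -1))) = Mul(-4, 0) = 0)
Function('I')(F, u) = Add(-3, F) (Function('I')(F, u) = Add(F, -3) = Add(-3, F))
Add(Function('G')(Function('I')(Function('l')(t), K)), Mul(-93, -97)) = Add(Mul(10, Pow(Add(-3, 0), -1)), Mul(-93, -97)) = Add(Mul(10, Pow(-3, -1)), 9021) = Add(Mul(10, Rational(-1, 3)), 9021) = Add(Rational(-10, 3), 9021) = Rational(27053, 3)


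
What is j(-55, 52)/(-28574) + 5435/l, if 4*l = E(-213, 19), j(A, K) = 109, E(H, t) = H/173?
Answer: -107467408697/6086262 ≈ -17657.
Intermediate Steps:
E(H, t) = H/173 (E(H, t) = H*(1/173) = H/173)
l = -213/692 (l = ((1/173)*(-213))/4 = (¼)*(-213/173) = -213/692 ≈ -0.30780)
j(-55, 52)/(-28574) + 5435/l = 109/(-28574) + 5435/(-213/692) = 109*(-1/28574) + 5435*(-692/213) = -109/28574 - 3761020/213 = -107467408697/6086262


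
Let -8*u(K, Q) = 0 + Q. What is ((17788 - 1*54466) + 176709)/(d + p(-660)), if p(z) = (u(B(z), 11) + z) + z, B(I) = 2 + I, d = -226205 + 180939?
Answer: -124472/41411 ≈ -3.0058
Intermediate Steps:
d = -45266
u(K, Q) = -Q/8 (u(K, Q) = -(0 + Q)/8 = -Q/8)
p(z) = -11/8 + 2*z (p(z) = (-⅛*11 + z) + z = (-11/8 + z) + z = -11/8 + 2*z)
((17788 - 1*54466) + 176709)/(d + p(-660)) = ((17788 - 1*54466) + 176709)/(-45266 + (-11/8 + 2*(-660))) = ((17788 - 54466) + 176709)/(-45266 + (-11/8 - 1320)) = (-36678 + 176709)/(-45266 - 10571/8) = 140031/(-372699/8) = 140031*(-8/372699) = -124472/41411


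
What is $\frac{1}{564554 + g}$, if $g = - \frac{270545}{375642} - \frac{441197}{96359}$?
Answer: $\frac{36196487478}{20434679990085683} \approx 1.7713 \cdot 10^{-6}$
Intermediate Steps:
$g = - \frac{191801569129}{36196487478}$ ($g = \left(-270545\right) \frac{1}{375642} - \frac{441197}{96359} = - \frac{270545}{375642} - \frac{441197}{96359} = - \frac{191801569129}{36196487478} \approx -5.2989$)
$\frac{1}{564554 + g} = \frac{1}{564554 - \frac{191801569129}{36196487478}} = \frac{1}{\frac{20434679990085683}{36196487478}} = \frac{36196487478}{20434679990085683}$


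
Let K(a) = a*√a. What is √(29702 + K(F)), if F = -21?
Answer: √(29702 - 21*I*√21) ≈ 172.34 - 0.2792*I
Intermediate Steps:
K(a) = a^(3/2)
√(29702 + K(F)) = √(29702 + (-21)^(3/2)) = √(29702 - 21*I*√21)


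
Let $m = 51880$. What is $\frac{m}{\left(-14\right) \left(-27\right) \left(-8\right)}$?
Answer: $- \frac{6485}{378} \approx -17.156$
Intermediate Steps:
$\frac{m}{\left(-14\right) \left(-27\right) \left(-8\right)} = \frac{51880}{\left(-14\right) \left(-27\right) \left(-8\right)} = \frac{51880}{378 \left(-8\right)} = \frac{51880}{-3024} = 51880 \left(- \frac{1}{3024}\right) = - \frac{6485}{378}$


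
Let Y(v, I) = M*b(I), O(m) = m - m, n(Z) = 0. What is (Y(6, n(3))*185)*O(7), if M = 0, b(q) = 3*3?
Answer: 0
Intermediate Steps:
b(q) = 9
O(m) = 0
Y(v, I) = 0 (Y(v, I) = 0*9 = 0)
(Y(6, n(3))*185)*O(7) = (0*185)*0 = 0*0 = 0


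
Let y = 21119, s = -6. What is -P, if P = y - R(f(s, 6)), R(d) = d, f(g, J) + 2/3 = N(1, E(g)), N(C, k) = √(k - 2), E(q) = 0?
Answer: -63359/3 + I*√2 ≈ -21120.0 + 1.4142*I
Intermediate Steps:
N(C, k) = √(-2 + k)
f(g, J) = -⅔ + I*√2 (f(g, J) = -⅔ + √(-2 + 0) = -⅔ + √(-2) = -⅔ + I*√2)
P = 63359/3 - I*√2 (P = 21119 - (-⅔ + I*√2) = 21119 + (⅔ - I*√2) = 63359/3 - I*√2 ≈ 21120.0 - 1.4142*I)
-P = -(63359/3 - I*√2) = -63359/3 + I*√2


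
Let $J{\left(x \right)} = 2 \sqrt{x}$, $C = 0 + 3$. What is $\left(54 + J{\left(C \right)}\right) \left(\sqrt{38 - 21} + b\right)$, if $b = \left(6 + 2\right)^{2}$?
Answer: $2 \left(27 + \sqrt{3}\right) \left(64 + \sqrt{17}\right) \approx 3914.6$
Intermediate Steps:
$C = 3$
$b = 64$ ($b = 8^{2} = 64$)
$\left(54 + J{\left(C \right)}\right) \left(\sqrt{38 - 21} + b\right) = \left(54 + 2 \sqrt{3}\right) \left(\sqrt{38 - 21} + 64\right) = \left(54 + 2 \sqrt{3}\right) \left(\sqrt{17} + 64\right) = \left(54 + 2 \sqrt{3}\right) \left(64 + \sqrt{17}\right)$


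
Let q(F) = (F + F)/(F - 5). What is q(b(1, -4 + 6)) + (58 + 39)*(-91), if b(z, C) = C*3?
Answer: -8815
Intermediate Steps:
b(z, C) = 3*C
q(F) = 2*F/(-5 + F) (q(F) = (2*F)/(-5 + F) = 2*F/(-5 + F))
q(b(1, -4 + 6)) + (58 + 39)*(-91) = 2*(3*(-4 + 6))/(-5 + 3*(-4 + 6)) + (58 + 39)*(-91) = 2*(3*2)/(-5 + 3*2) + 97*(-91) = 2*6/(-5 + 6) - 8827 = 2*6/1 - 8827 = 2*6*1 - 8827 = 12 - 8827 = -8815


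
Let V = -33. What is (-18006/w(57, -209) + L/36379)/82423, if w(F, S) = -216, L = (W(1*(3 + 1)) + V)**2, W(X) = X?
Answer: 9927605/9813162492 ≈ 0.0010117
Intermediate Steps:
L = 841 (L = (1*(3 + 1) - 33)**2 = (1*4 - 33)**2 = (4 - 33)**2 = (-29)**2 = 841)
(-18006/w(57, -209) + L/36379)/82423 = (-18006/(-216) + 841/36379)/82423 = (-18006*(-1/216) + 841*(1/36379))*(1/82423) = (3001/36 + 841/36379)*(1/82423) = (109203655/1309644)*(1/82423) = 9927605/9813162492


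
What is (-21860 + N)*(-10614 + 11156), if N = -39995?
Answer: -33525410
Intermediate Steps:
(-21860 + N)*(-10614 + 11156) = (-21860 - 39995)*(-10614 + 11156) = -61855*542 = -33525410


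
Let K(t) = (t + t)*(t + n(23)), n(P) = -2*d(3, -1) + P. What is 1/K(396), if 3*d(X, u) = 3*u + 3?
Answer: 1/331848 ≈ 3.0134e-6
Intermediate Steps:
d(X, u) = 1 + u (d(X, u) = (3*u + 3)/3 = (3 + 3*u)/3 = 1 + u)
n(P) = P (n(P) = -2*(1 - 1) + P = -2*0 + P = 0 + P = P)
K(t) = 2*t*(23 + t) (K(t) = (t + t)*(t + 23) = (2*t)*(23 + t) = 2*t*(23 + t))
1/K(396) = 1/(2*396*(23 + 396)) = 1/(2*396*419) = 1/331848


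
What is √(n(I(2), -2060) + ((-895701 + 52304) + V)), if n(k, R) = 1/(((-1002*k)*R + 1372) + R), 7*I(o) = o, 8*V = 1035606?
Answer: I*√758685044016715442/1030856 ≈ 844.95*I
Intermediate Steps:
V = 517803/4 (V = (⅛)*1035606 = 517803/4 ≈ 1.2945e+5)
I(o) = o/7
n(k, R) = 1/(1372 + R - 1002*R*k) (n(k, R) = 1/((-1002*R*k + 1372) + R) = 1/((1372 - 1002*R*k) + R) = 1/(1372 + R - 1002*R*k))
√(n(I(2), -2060) + ((-895701 + 52304) + V)) = √(1/(1372 - 2060 - 1002*(-2060)*(⅐)*2) + ((-895701 + 52304) + 517803/4)) = √(1/(1372 - 2060 - 1002*(-2060)*2/7) + (-843397 + 517803/4)) = √(1/(1372 - 2060 + 4128240/7) - 2855785/4) = √(1/(4123424/7) - 2855785/4) = √(7/4123424 - 2855785/4) = √(-2943903101953/4123424) = I*√758685044016715442/1030856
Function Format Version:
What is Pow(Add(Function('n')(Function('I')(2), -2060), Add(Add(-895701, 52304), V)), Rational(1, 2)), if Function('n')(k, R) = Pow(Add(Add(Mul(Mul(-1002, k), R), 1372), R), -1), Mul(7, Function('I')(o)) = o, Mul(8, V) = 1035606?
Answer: Mul(Rational(1, 1030856), I, Pow(758685044016715442, Rational(1, 2))) ≈ Mul(844.95, I)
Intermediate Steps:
V = Rational(517803, 4) (V = Mul(Rational(1, 8), 1035606) = Rational(517803, 4) ≈ 1.2945e+5)
Function('I')(o) = Mul(Rational(1, 7), o)
Function('n')(k, R) = Pow(Add(1372, R, Mul(-1002, R, k)), -1) (Function('n')(k, R) = Pow(Add(Add(Mul(-1002, R, k), 1372), R), -1) = Pow(Add(Add(1372, Mul(-1002, R, k)), R), -1) = Pow(Add(1372, R, Mul(-1002, R, k)), -1))
Pow(Add(Function('n')(Function('I')(2), -2060), Add(Add(-895701, 52304), V)), Rational(1, 2)) = Pow(Add(Pow(Add(1372, -2060, Mul(-1002, -2060, Mul(Rational(1, 7), 2))), -1), Add(Add(-895701, 52304), Rational(517803, 4))), Rational(1, 2)) = Pow(Add(Pow(Add(1372, -2060, Mul(-1002, -2060, Rational(2, 7))), -1), Add(-843397, Rational(517803, 4))), Rational(1, 2)) = Pow(Add(Pow(Add(1372, -2060, Rational(4128240, 7)), -1), Rational(-2855785, 4)), Rational(1, 2)) = Pow(Add(Pow(Rational(4123424, 7), -1), Rational(-2855785, 4)), Rational(1, 2)) = Pow(Add(Rational(7, 4123424), Rational(-2855785, 4)), Rational(1, 2)) = Pow(Rational(-2943903101953, 4123424), Rational(1, 2)) = Mul(Rational(1, 1030856), I, Pow(758685044016715442, Rational(1, 2)))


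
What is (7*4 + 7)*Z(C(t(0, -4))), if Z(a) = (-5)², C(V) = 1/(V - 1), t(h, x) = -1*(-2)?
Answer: 875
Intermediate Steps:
t(h, x) = 2
C(V) = 1/(-1 + V)
Z(a) = 25
(7*4 + 7)*Z(C(t(0, -4))) = (7*4 + 7)*25 = (28 + 7)*25 = 35*25 = 875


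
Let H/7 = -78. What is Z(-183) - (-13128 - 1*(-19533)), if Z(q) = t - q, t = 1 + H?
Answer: -6767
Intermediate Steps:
H = -546 (H = 7*(-78) = -546)
t = -545 (t = 1 - 546 = -545)
Z(q) = -545 - q
Z(-183) - (-13128 - 1*(-19533)) = (-545 - 1*(-183)) - (-13128 - 1*(-19533)) = (-545 + 183) - (-13128 + 19533) = -362 - 1*6405 = -362 - 6405 = -6767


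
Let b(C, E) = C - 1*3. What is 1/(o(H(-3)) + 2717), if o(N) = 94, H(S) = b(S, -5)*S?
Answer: 1/2811 ≈ 0.00035575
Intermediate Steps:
b(C, E) = -3 + C (b(C, E) = C - 3 = -3 + C)
H(S) = S*(-3 + S) (H(S) = (-3 + S)*S = S*(-3 + S))
1/(o(H(-3)) + 2717) = 1/(94 + 2717) = 1/2811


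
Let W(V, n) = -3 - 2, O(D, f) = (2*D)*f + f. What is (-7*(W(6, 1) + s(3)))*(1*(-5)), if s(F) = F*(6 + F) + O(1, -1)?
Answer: 665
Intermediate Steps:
O(D, f) = f + 2*D*f (O(D, f) = 2*D*f + f = f + 2*D*f)
W(V, n) = -5
s(F) = -3 + F*(6 + F) (s(F) = F*(6 + F) - (1 + 2*1) = F*(6 + F) - (1 + 2) = F*(6 + F) - 1*3 = F*(6 + F) - 3 = -3 + F*(6 + F))
(-7*(W(6, 1) + s(3)))*(1*(-5)) = (-7*(-5 + (-3 + 3² + 6*3)))*(1*(-5)) = -7*(-5 + (-3 + 9 + 18))*(-5) = -7*(-5 + 24)*(-5) = -7*19*(-5) = -133*(-5) = 665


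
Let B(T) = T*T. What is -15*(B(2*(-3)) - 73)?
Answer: 555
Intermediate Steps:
B(T) = T²
-15*(B(2*(-3)) - 73) = -15*((2*(-3))² - 73) = -15*((-6)² - 73) = -15*(36 - 73) = -15*(-37) = 555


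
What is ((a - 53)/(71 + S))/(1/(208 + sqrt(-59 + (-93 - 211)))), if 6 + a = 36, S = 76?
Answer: -4784/147 - 253*I*sqrt(3)/147 ≈ -32.544 - 2.981*I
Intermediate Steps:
a = 30 (a = -6 + 36 = 30)
((a - 53)/(71 + S))/(1/(208 + sqrt(-59 + (-93 - 211)))) = ((30 - 53)/(71 + 76))/(1/(208 + sqrt(-59 + (-93 - 211)))) = (-23/147)/(1/(208 + sqrt(-59 - 304))) = (-23*1/147)/(1/(208 + sqrt(-363))) = -(4784/147 + 253*I*sqrt(3)/147) = -23*(208 + 11*I*sqrt(3))/147 = -4784/147 - 253*I*sqrt(3)/147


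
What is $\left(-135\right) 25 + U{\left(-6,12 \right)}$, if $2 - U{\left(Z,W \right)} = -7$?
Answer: $-3366$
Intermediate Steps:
$U{\left(Z,W \right)} = 9$ ($U{\left(Z,W \right)} = 2 - -7 = 2 + 7 = 9$)
$\left(-135\right) 25 + U{\left(-6,12 \right)} = \left(-135\right) 25 + 9 = -3375 + 9 = -3366$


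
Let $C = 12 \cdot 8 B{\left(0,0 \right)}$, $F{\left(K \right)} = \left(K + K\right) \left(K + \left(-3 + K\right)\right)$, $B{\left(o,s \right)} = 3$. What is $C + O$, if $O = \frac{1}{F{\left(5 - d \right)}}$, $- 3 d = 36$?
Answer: $\frac{303553}{1054} \approx 288.0$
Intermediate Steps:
$d = -12$ ($d = \left(- \frac{1}{3}\right) 36 = -12$)
$F{\left(K \right)} = 2 K \left(-3 + 2 K\right)$
$O = \frac{1}{1054}$ ($O = \frac{1}{2 \left(5 - -12\right) \left(-3 + 2 \left(5 - -12\right)\right)} = \frac{1}{2 \left(5 + 12\right) \left(-3 + 2 \left(5 + 12\right)\right)} = \frac{1}{2 \cdot 17 \left(-3 + 2 \cdot 17\right)} = \frac{1}{2 \cdot 17 \left(-3 + 34\right)} = \frac{1}{2 \cdot 17 \cdot 31} = \frac{1}{1054} \approx 0.00094877$)
$C = 288$ ($C = 12 \cdot 8 \cdot 3 = 96 \cdot 3 = 288$)
$C + O = 288 + \frac{1}{1054} = \frac{303553}{1054}$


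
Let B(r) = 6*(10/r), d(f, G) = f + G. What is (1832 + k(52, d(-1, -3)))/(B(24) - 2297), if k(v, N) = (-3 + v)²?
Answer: -8466/4589 ≈ -1.8448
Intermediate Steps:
d(f, G) = G + f
B(r) = 60/r
(1832 + k(52, d(-1, -3)))/(B(24) - 2297) = (1832 + (-3 + 52)²)/(60/24 - 2297) = (1832 + 49²)/(60*(1/24) - 2297) = (1832 + 2401)/(5/2 - 2297) = 4233/(-4589/2) = 4233*(-2/4589) = -8466/4589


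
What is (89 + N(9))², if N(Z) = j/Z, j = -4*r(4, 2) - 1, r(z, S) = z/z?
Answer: 633616/81 ≈ 7822.4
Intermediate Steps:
r(z, S) = 1
j = -5 (j = -4*1 - 1 = -4 - 1 = -5)
N(Z) = -5/Z
(89 + N(9))² = (89 - 5/9)² = (796/9)² = 633616/81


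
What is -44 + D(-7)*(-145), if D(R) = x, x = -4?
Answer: 536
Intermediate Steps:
D(R) = -4
-44 + D(-7)*(-145) = -44 - 4*(-145) = -44 + 580 = 536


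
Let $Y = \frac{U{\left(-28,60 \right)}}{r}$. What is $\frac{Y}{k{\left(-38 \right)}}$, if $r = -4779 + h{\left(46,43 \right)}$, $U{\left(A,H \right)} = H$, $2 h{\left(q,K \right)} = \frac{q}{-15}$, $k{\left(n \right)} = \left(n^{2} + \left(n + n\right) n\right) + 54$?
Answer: $- \frac{75}{26209274} \approx -2.8616 \cdot 10^{-6}$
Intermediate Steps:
$k{\left(n \right)} = 54 + 3 n^{2}$ ($k{\left(n \right)} = \left(n^{2} + 2 n n\right) + 54 = \left(n^{2} + 2 n^{2}\right) + 54 = 3 n^{2} + 54 = 54 + 3 n^{2}$)
$h{\left(q,K \right)} = - \frac{q}{30}$ ($h{\left(q,K \right)} = \frac{q \frac{1}{-15}}{2} = \frac{q \left(- \frac{1}{15}\right)}{2} = \frac{\left(- \frac{1}{15}\right) q}{2} = - \frac{q}{30}$)
$r = - \frac{71708}{15}$ ($r = -4779 - \frac{23}{15} = - \frac{71708}{15} \approx -4780.5$)
$Y = - \frac{225}{17927}$ ($Y = \frac{60}{- \frac{71708}{15}} = 60 \left(- \frac{15}{71708}\right) = - \frac{225}{17927} \approx -0.012551$)
$\frac{Y}{k{\left(-38 \right)}} = - \frac{225}{17927 \left(54 + 3 \left(-38\right)^{2}\right)} = - \frac{225}{17927 \left(54 + 3 \cdot 1444\right)} = - \frac{225}{17927 \left(54 + 4332\right)} = - \frac{225}{17927 \cdot 4386} = \left(- \frac{225}{17927}\right) \frac{1}{4386} = - \frac{75}{26209274}$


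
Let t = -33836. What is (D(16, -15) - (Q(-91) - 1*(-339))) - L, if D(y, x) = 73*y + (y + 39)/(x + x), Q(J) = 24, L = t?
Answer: 207835/6 ≈ 34639.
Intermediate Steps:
L = -33836
D(y, x) = 73*y + (39 + y)/(2*x) (D(y, x) = 73*y + (39 + y)/((2*x)) = 73*y + (39 + y)*(1/(2*x)) = 73*y + (39 + y)/(2*x))
(D(16, -15) - (Q(-91) - 1*(-339))) - L = ((½)*(39 + 16 + 146*(-15)*16)/(-15) - (24 - 1*(-339))) - 1*(-33836) = ((½)*(-1/15)*(39 + 16 - 35040) - (24 + 339)) + 33836 = ((½)*(-1/15)*(-34985) - 1*363) + 33836 = (6997/6 - 363) + 33836 = 4819/6 + 33836 = 207835/6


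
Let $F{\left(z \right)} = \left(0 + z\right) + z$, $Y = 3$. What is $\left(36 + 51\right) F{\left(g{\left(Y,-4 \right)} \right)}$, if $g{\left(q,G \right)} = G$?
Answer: $-696$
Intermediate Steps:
$F{\left(z \right)} = 2 z$ ($F{\left(z \right)} = z + z = 2 z$)
$\left(36 + 51\right) F{\left(g{\left(Y,-4 \right)} \right)} = \left(36 + 51\right) 2 \left(-4\right) = 87 \left(-8\right) = -696$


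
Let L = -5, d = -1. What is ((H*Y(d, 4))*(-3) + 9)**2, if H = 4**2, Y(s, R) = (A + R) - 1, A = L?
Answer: 11025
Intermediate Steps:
A = -5
Y(s, R) = -6 + R (Y(s, R) = (-5 + R) - 1 = -6 + R)
H = 16
((H*Y(d, 4))*(-3) + 9)**2 = ((16*(-6 + 4))*(-3) + 9)**2 = ((16*(-2))*(-3) + 9)**2 = (-32*(-3) + 9)**2 = (96 + 9)**2 = 105**2 = 11025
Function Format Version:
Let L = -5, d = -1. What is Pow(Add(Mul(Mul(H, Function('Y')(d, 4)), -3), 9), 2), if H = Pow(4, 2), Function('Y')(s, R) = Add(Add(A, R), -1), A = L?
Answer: 11025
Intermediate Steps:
A = -5
Function('Y')(s, R) = Add(-6, R) (Function('Y')(s, R) = Add(Add(-5, R), -1) = Add(-6, R))
H = 16
Pow(Add(Mul(Mul(H, Function('Y')(d, 4)), -3), 9), 2) = Pow(Add(Mul(Mul(16, Add(-6, 4)), -3), 9), 2) = Pow(Add(Mul(Mul(16, -2), -3), 9), 2) = Pow(Add(Mul(-32, -3), 9), 2) = Pow(Add(96, 9), 2) = Pow(105, 2) = 11025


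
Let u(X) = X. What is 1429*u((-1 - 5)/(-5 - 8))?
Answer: 8574/13 ≈ 659.54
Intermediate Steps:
1429*u((-1 - 5)/(-5 - 8)) = 1429*((-1 - 5)/(-5 - 8)) = 1429*(-6/(-13)) = 1429*(-6*(-1/13)) = 1429*(6/13) = 8574/13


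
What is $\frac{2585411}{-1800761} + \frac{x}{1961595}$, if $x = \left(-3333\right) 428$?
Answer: $- \frac{2546786025103}{1177454591265} \approx -2.163$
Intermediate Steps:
$x = -1426524$
$\frac{2585411}{-1800761} + \frac{x}{1961595} = \frac{2585411}{-1800761} - \frac{1426524}{1961595} = 2585411 \left(- \frac{1}{1800761}\right) - \frac{475508}{653865} = - \frac{2585411}{1800761} - \frac{475508}{653865} = - \frac{2546786025103}{1177454591265}$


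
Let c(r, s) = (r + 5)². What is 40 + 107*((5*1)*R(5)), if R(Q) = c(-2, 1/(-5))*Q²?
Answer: 120415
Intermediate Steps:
c(r, s) = (5 + r)²
R(Q) = 9*Q² (R(Q) = (5 - 2)²*Q² = 3²*Q² = 9*Q²)
40 + 107*((5*1)*R(5)) = 40 + 107*((5*1)*(9*5²)) = 40 + 107*(5*(9*25)) = 40 + 107*(5*225) = 40 + 107*1125 = 40 + 120375 = 120415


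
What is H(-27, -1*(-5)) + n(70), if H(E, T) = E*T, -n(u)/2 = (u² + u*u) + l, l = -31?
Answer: -19673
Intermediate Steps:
n(u) = 62 - 4*u² (n(u) = -2*((u² + u*u) - 31) = -2*((u² + u²) - 31) = -2*(2*u² - 31) = -2*(-31 + 2*u²) = 62 - 4*u²)
H(-27, -1*(-5)) + n(70) = -(-27)*(-5) + (62 - 4*70²) = -27*5 + (62 - 4*4900) = -135 + (62 - 19600) = -135 - 19538 = -19673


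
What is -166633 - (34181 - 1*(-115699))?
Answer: -316513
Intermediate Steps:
-166633 - (34181 - 1*(-115699)) = -166633 - (34181 + 115699) = -166633 - 1*149880 = -166633 - 149880 = -316513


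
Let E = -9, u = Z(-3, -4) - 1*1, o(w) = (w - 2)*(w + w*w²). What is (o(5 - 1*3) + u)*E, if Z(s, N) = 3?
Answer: -18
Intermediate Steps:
o(w) = (-2 + w)*(w + w³)
u = 2 (u = 3 - 1*1 = 3 - 1 = 2)
(o(5 - 1*3) + u)*E = ((5 - 1*3)*(-2 + (5 - 1*3) + (5 - 1*3)³ - 2*(5 - 1*3)²) + 2)*(-9) = ((5 - 3)*(-2 + (5 - 3) + (5 - 3)³ - 2*(5 - 3)²) + 2)*(-9) = (2*(-2 + 2 + 2³ - 2*2²) + 2)*(-9) = (2*(-2 + 2 + 8 - 2*4) + 2)*(-9) = (2*(-2 + 2 + 8 - 8) + 2)*(-9) = (2*0 + 2)*(-9) = (0 + 2)*(-9) = 2*(-9) = -18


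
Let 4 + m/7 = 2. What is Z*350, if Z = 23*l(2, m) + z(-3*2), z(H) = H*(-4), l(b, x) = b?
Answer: 24500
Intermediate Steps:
m = -14 (m = -28 + 7*2 = -28 + 14 = -14)
z(H) = -4*H
Z = 70 (Z = 23*2 - (-12)*2 = 46 - 4*(-6) = 46 + 24 = 70)
Z*350 = 70*350 = 24500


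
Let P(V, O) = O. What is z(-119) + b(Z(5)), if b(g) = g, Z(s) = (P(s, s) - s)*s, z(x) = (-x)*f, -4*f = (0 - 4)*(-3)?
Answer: -357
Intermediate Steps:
f = -3 (f = -(0 - 4)*(-3)/4 = -(-1)*(-3) = -¼*12 = -3)
z(x) = 3*x (z(x) = -x*(-3) = 3*x)
Z(s) = 0 (Z(s) = (s - s)*s = 0*s = 0)
z(-119) + b(Z(5)) = 3*(-119) + 0 = -357 + 0 = -357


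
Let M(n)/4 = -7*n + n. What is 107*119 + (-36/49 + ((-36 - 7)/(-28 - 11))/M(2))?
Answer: 1167903125/91728 ≈ 12732.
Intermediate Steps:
M(n) = -24*n (M(n) = 4*(-7*n + n) = 4*(-6*n) = -24*n)
107*119 + (-36/49 + ((-36 - 7)/(-28 - 11))/M(2)) = 107*119 + (-36/49 + ((-36 - 7)/(-28 - 11))/((-24*2))) = 12733 + (-36*1/49 - 43/(-39)/(-48)) = 12733 + (-36/49 - 43*(-1/39)*(-1/48)) = 12733 + (-36/49 + (43/39)*(-1/48)) = 12733 + (-36/49 - 43/1872) = 12733 - 69499/91728 = 1167903125/91728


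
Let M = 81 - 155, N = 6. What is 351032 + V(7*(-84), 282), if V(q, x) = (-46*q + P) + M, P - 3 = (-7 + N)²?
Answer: 378010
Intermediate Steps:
M = -74
P = 4 (P = 3 + (-7 + 6)² = 3 + (-1)² = 3 + 1 = 4)
V(q, x) = -70 - 46*q (V(q, x) = (-46*q + 4) - 74 = (4 - 46*q) - 74 = -70 - 46*q)
351032 + V(7*(-84), 282) = 351032 + (-70 - 322*(-84)) = 351032 + (-70 - 46*(-588)) = 351032 + (-70 + 27048) = 351032 + 26978 = 378010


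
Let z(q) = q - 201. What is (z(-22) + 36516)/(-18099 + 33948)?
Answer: 36293/15849 ≈ 2.2899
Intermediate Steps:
z(q) = -201 + q
(z(-22) + 36516)/(-18099 + 33948) = ((-201 - 22) + 36516)/(-18099 + 33948) = (-223 + 36516)/15849 = 36293*(1/15849) = 36293/15849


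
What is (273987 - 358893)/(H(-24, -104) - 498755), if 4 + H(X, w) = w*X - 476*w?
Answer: 84906/446759 ≈ 0.19005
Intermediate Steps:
H(X, w) = -4 - 476*w + X*w (H(X, w) = -4 + (w*X - 476*w) = -4 + (X*w - 476*w) = -4 + (-476*w + X*w) = -4 - 476*w + X*w)
(273987 - 358893)/(H(-24, -104) - 498755) = (273987 - 358893)/((-4 - 476*(-104) - 24*(-104)) - 498755) = -84906/((-4 + 49504 + 2496) - 498755) = -84906/(51996 - 498755) = -84906/(-446759) = -84906*(-1/446759) = 84906/446759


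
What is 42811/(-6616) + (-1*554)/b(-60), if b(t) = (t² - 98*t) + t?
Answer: -101736221/15580680 ≈ -6.5296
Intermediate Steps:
b(t) = t² - 97*t
42811/(-6616) + (-1*554)/b(-60) = 42811/(-6616) + (-1*554)/((-60*(-97 - 60))) = 42811*(-1/6616) - 554/((-60*(-157))) = -42811/6616 - 554/9420 = -42811/6616 - 554*1/9420 = -42811/6616 - 277/4710 = -101736221/15580680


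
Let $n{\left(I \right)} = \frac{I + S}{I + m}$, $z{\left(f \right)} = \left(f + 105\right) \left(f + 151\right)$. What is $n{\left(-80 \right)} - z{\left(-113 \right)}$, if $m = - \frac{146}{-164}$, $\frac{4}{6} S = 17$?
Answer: $\frac{1976517}{6487} \approx 304.69$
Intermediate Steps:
$S = \frac{51}{2}$ ($S = \frac{3}{2} \cdot 17 = \frac{51}{2} \approx 25.5$)
$m = \frac{73}{82}$ ($m = \left(-146\right) \left(- \frac{1}{164}\right) = \frac{73}{82} \approx 0.89024$)
$z{\left(f \right)} = \left(105 + f\right) \left(151 + f\right)$
$n{\left(I \right)} = \frac{\frac{51}{2} + I}{\frac{73}{82} + I}$ ($n{\left(I \right)} = \frac{I + \frac{51}{2}}{I + \frac{73}{82}} = \frac{\frac{51}{2} + I}{\frac{73}{82} + I}$)
$n{\left(-80 \right)} - z{\left(-113 \right)} = \frac{41 \left(51 + 2 \left(-80\right)\right)}{73 + 82 \left(-80\right)} - \left(15855 + \left(-113\right)^{2} + 256 \left(-113\right)\right) = \frac{41 \left(51 - 160\right)}{73 - 6560} - \left(15855 + 12769 - 28928\right) = 41 \frac{1}{-6487} \left(-109\right) - -304 = 41 \left(- \frac{1}{6487}\right) \left(-109\right) + 304 = \frac{4469}{6487} + 304 = \frac{1976517}{6487}$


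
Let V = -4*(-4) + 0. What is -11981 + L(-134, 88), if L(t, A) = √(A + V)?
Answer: -11981 + 2*√26 ≈ -11971.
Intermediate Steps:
V = 16 (V = 16 + 0 = 16)
L(t, A) = √(16 + A) (L(t, A) = √(A + 16) = √(16 + A))
-11981 + L(-134, 88) = -11981 + √(16 + 88) = -11981 + √104 = -11981 + 2*√26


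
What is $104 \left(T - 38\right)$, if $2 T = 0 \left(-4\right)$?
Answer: $-3952$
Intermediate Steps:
$T = 0$ ($T = \frac{0 \left(-4\right)}{2} = \frac{1}{2} \cdot 0 = 0$)
$104 \left(T - 38\right) = 104 \left(0 - 38\right) = 104 \left(-38\right) = -3952$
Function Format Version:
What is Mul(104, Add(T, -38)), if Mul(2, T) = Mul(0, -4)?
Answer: -3952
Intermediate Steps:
T = 0 (T = Mul(Rational(1, 2), Mul(0, -4)) = Mul(Rational(1, 2), 0) = 0)
Mul(104, Add(T, -38)) = Mul(104, Add(0, -38)) = Mul(104, -38) = -3952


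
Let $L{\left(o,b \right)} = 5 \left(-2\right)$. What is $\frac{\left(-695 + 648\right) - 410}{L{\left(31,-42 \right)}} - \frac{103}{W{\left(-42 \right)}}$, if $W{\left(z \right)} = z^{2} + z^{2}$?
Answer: $\frac{805633}{17640} \approx 45.671$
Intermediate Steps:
$L{\left(o,b \right)} = -10$
$W{\left(z \right)} = 2 z^{2}$
$\frac{\left(-695 + 648\right) - 410}{L{\left(31,-42 \right)}} - \frac{103}{W{\left(-42 \right)}} = \frac{\left(-695 + 648\right) - 410}{-10} - \frac{103}{2 \left(-42\right)^{2}} = \left(-47 - 410\right) \left(- \frac{1}{10}\right) - \frac{103}{2 \cdot 1764} = \left(-457\right) \left(- \frac{1}{10}\right) - \frac{103}{3528} = \frac{457}{10} - \frac{103}{3528} = \frac{805633}{17640}$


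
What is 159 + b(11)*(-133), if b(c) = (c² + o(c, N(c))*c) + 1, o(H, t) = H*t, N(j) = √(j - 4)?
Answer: -16067 - 16093*√7 ≈ -58645.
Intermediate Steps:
N(j) = √(-4 + j)
b(c) = 1 + c² + c²*√(-4 + c) (b(c) = (c² + (c*√(-4 + c))*c) + 1 = (c² + c²*√(-4 + c)) + 1 = 1 + c² + c²*√(-4 + c))
159 + b(11)*(-133) = 159 + (1 + 11² + 11²*√(-4 + 11))*(-133) = 159 + (1 + 121 + 121*√7)*(-133) = 159 + (122 + 121*√7)*(-133) = 159 + (-16226 - 16093*√7) = -16067 - 16093*√7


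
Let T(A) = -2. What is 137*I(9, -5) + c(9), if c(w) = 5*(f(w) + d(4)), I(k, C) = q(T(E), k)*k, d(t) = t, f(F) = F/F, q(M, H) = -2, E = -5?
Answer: -2441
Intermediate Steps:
f(F) = 1
I(k, C) = -2*k
c(w) = 25 (c(w) = 5*(1 + 4) = 5*5 = 25)
137*I(9, -5) + c(9) = 137*(-2*9) + 25 = 137*(-18) + 25 = -2466 + 25 = -2441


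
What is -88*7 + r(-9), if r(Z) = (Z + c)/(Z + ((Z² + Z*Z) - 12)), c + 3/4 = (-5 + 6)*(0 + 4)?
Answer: -347447/564 ≈ -616.04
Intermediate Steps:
c = 13/4 (c = -¾ + (-5 + 6)*(0 + 4) = -¾ + 1*4 = -¾ + 4 = 13/4 ≈ 3.2500)
r(Z) = (13/4 + Z)/(-12 + Z + 2*Z²) (r(Z) = (Z + 13/4)/(Z + ((Z² + Z*Z) - 12)) = (13/4 + Z)/(Z + ((Z² + Z²) - 12)) = (13/4 + Z)/(Z + (2*Z² - 12)) = (13/4 + Z)/(Z + (-12 + 2*Z²)) = (13/4 + Z)/(-12 + Z + 2*Z²))
-88*7 + r(-9) = -88*7 + (13/4 - 9)/(-12 - 9 + 2*(-9)²) = -616 - 23/4/(-12 - 9 + 2*81) = -616 - 23/4/(-12 - 9 + 162) = -616 - 23/4/141 = -616 + (1/141)*(-23/4) = -616 - 23/564 = -347447/564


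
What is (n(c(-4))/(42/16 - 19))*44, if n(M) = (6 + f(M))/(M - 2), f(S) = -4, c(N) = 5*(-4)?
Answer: 32/131 ≈ 0.24427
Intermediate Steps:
c(N) = -20
n(M) = 2/(-2 + M) (n(M) = (6 - 4)/(M - 2) = 2/(-2 + M))
(n(c(-4))/(42/16 - 19))*44 = ((2/(-2 - 20))/(42/16 - 19))*44 = ((2/(-22))/(42*(1/16) - 19))*44 = ((2*(-1/22))/(21/8 - 19))*44 = -1/(11*(-131/8))*44 = -1/11*(-8/131)*44 = (8/1441)*44 = 32/131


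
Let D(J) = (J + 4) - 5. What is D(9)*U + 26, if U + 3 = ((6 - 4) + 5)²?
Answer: 394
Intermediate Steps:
D(J) = -1 + J (D(J) = (4 + J) - 5 = -1 + J)
U = 46 (U = -3 + ((6 - 4) + 5)² = -3 + (2 + 5)² = -3 + 7² = -3 + 49 = 46)
D(9)*U + 26 = (-1 + 9)*46 + 26 = 8*46 + 26 = 368 + 26 = 394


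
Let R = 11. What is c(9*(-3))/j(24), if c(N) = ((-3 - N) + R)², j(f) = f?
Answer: 1225/24 ≈ 51.042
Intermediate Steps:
c(N) = (8 - N)² (c(N) = ((-3 - N) + 11)² = (8 - N)²)
c(9*(-3))/j(24) = (-8 + 9*(-3))²/24 = (-8 - 27)²*(1/24) = (-35)²*(1/24) = 1225*(1/24) = 1225/24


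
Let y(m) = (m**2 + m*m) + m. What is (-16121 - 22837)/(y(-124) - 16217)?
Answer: -38958/14411 ≈ -2.7034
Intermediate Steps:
y(m) = m + 2*m**2 (y(m) = (m**2 + m**2) + m = 2*m**2 + m = m + 2*m**2)
(-16121 - 22837)/(y(-124) - 16217) = (-16121 - 22837)/(-124*(1 + 2*(-124)) - 16217) = -38958/(-124*(1 - 248) - 16217) = -38958/(-124*(-247) - 16217) = -38958/(30628 - 16217) = -38958/14411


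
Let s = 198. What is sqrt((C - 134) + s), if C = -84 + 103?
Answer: sqrt(83) ≈ 9.1104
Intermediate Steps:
C = 19
sqrt((C - 134) + s) = sqrt((19 - 134) + 198) = sqrt(-115 + 198) = sqrt(83)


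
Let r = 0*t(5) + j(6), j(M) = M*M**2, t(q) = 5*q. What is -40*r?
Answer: -8640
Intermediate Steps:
j(M) = M**3
r = 216 (r = 0*(5*5) + 6**3 = 0*25 + 216 = 0 + 216 = 216)
-40*r = -40*216 = -8640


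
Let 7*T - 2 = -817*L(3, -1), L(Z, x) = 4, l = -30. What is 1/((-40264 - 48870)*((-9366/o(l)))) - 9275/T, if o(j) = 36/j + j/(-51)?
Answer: 1151777108193667/57939222726210 ≈ 19.879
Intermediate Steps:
o(j) = 36/j - j/51 (o(j) = 36/j + j*(-1/51) = 36/j - j/51)
T = -3266/7 (T = 2/7 + (-817*4)/7 = 2/7 + (1/7)*(-3268) = 2/7 - 3268/7 = -3266/7 ≈ -466.57)
1/((-40264 - 48870)*((-9366/o(l)))) - 9275/T = 1/((-40264 - 48870)*((-9366/(36/(-30) - 1/51*(-30))))) - 9275/(-3266/7) = 1/((-89134)*((-9366/(36*(-1/30) + 10/17)))) - 9275*(-7/3266) = -1/(89134*((-9366/(-6/5 + 10/17)))) + 64925/3266 = -1/(89134*((-9366/(-52/85)))) + 64925/3266 = -1/(89134*((-9366*(-85/52)))) + 64925/3266 = -1/(89134*398055/26) + 64925/3266 = -1/89134*26/398055 + 64925/3266 = -13/17740117185 + 64925/3266 = 1151777108193667/57939222726210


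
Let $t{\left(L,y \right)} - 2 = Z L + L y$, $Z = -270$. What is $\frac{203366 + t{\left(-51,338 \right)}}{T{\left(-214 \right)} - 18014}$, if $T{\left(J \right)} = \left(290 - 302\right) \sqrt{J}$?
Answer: $- \frac{900249650}{81133753} + \frac{599700 i \sqrt{214}}{81133753} \approx -11.096 + 0.10813 i$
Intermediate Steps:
$T{\left(J \right)} = - 12 \sqrt{J}$
$t{\left(L,y \right)} = 2 - 270 L + L y$ ($t{\left(L,y \right)} = 2 + \left(- 270 L + L y\right) = 2 - 270 L + L y$)
$\frac{203366 + t{\left(-51,338 \right)}}{T{\left(-214 \right)} - 18014} = \frac{203366 - 3466}{- 12 \sqrt{-214} - 18014} = \frac{203366 + \left(2 + 13770 - 17238\right)}{- 12 i \sqrt{214} - 18014} = \frac{203366 - 3466}{- 12 i \sqrt{214} - 18014} = \frac{199900}{-18014 - 12 i \sqrt{214}}$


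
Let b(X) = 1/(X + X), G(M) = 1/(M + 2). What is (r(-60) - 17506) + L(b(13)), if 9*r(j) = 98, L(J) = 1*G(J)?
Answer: -8344934/477 ≈ -17495.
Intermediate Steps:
G(M) = 1/(2 + M)
b(X) = 1/(2*X)
L(J) = 1/(2 + J)
r(j) = 98/9 (r(j) = (⅑)*98 = 98/9)
(r(-60) - 17506) + L(b(13)) = (98/9 - 17506) + 1/(2 + (½)/13) = -157456/9 + 1/(2 + (½)*(1/13)) = -157456/9 + 1/(2 + 1/26) = -157456/9 + 1/(53/26) = -157456/9 + 26/53 = -8344934/477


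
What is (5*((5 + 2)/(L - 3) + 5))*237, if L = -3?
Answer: 9085/2 ≈ 4542.5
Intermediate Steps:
(5*((5 + 2)/(L - 3) + 5))*237 = (5*((5 + 2)/(-3 - 3) + 5))*237 = (5*(7/(-6) + 5))*237 = (5*(7*(-⅙) + 5))*237 = (5*(-7/6 + 5))*237 = (5*(23/6))*237 = (115/6)*237 = 9085/2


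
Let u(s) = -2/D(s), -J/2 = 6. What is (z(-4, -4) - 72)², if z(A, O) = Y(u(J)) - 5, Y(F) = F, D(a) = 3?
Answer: 54289/9 ≈ 6032.1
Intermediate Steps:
J = -12 (J = -2*6 = -12)
u(s) = -⅔ (u(s) = -2/3 = -2*⅓ = -⅔)
z(A, O) = -17/3 (z(A, O) = -⅔ - 5 = -17/3)
(z(-4, -4) - 72)² = (-17/3 - 72)² = (-233/3)² = 54289/9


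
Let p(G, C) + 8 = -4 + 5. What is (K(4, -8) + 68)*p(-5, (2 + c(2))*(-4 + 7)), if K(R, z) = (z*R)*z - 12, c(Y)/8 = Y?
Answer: -2184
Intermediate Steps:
c(Y) = 8*Y
K(R, z) = -12 + R*z**2 (K(R, z) = (R*z)*z - 12 = R*z**2 - 12 = -12 + R*z**2)
p(G, C) = -7 (p(G, C) = -8 + (-4 + 5) = -8 + 1 = -7)
(K(4, -8) + 68)*p(-5, (2 + c(2))*(-4 + 7)) = ((-12 + 4*(-8)**2) + 68)*(-7) = ((-12 + 4*64) + 68)*(-7) = ((-12 + 256) + 68)*(-7) = (244 + 68)*(-7) = 312*(-7) = -2184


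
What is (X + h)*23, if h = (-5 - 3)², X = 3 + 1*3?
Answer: 1610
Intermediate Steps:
X = 6 (X = 3 + 3 = 6)
h = 64 (h = (-8)² = 64)
(X + h)*23 = (6 + 64)*23 = 70*23 = 1610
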